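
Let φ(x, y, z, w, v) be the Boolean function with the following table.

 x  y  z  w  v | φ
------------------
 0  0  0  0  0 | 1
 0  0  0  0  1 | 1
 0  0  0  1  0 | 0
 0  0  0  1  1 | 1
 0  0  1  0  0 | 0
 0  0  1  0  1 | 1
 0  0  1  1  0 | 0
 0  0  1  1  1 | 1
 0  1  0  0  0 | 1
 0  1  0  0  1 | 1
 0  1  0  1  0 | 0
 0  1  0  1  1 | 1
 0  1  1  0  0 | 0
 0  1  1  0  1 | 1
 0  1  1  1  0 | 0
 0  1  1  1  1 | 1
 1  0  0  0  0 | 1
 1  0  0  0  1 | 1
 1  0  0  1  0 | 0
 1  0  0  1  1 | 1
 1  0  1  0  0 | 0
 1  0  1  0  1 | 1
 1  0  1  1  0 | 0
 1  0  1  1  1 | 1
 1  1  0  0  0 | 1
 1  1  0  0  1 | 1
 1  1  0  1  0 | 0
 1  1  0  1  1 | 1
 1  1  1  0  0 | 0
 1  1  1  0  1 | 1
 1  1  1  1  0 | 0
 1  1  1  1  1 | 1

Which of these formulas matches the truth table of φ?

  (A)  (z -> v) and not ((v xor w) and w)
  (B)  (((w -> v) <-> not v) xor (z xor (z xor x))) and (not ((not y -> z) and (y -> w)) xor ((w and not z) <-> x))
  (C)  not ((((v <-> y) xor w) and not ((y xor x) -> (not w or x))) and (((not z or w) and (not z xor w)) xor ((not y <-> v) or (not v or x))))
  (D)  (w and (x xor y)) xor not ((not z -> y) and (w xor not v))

A

(B) fails at (0,0,0,0,0): the formula yields 0, φ is 1.
(C) fails at (0,0,0,1,0): the formula yields 1, φ is 0.
(D) fails at (0,0,0,1,0): the formula yields 1, φ is 0.
(A) is the remaining candidate, and it agrees with φ on all 32 inputs.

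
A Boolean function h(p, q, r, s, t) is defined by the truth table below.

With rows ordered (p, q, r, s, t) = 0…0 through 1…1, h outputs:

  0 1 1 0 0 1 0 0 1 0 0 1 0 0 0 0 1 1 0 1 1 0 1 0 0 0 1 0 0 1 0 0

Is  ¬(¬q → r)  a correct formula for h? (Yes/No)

Test each input against both h and the formula:
  p=0, q=0, r=0, s=0, t=0: formula gives 1, but h = 0 ✗
Row (0,0,0,0,0) is a counterexample, so the formula is not equivalent to h.

No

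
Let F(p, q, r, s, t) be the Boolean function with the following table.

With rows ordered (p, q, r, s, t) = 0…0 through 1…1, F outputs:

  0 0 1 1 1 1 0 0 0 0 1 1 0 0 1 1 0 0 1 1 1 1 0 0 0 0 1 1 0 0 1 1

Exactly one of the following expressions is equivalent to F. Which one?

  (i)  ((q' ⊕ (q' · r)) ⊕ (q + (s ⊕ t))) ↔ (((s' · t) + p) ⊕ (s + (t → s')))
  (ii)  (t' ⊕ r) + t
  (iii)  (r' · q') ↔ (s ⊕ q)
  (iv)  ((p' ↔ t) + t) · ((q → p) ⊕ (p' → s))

(i) fails at (0,0,0,0,0): the formula yields 1, F is 0.
(ii) fails at (0,0,0,0,0): the formula yields 1, F is 0.
(iv) fails at (0,0,0,0,1): the formula yields 1, F is 0.
(iii) is the remaining candidate, and it agrees with F on all 32 inputs.

iii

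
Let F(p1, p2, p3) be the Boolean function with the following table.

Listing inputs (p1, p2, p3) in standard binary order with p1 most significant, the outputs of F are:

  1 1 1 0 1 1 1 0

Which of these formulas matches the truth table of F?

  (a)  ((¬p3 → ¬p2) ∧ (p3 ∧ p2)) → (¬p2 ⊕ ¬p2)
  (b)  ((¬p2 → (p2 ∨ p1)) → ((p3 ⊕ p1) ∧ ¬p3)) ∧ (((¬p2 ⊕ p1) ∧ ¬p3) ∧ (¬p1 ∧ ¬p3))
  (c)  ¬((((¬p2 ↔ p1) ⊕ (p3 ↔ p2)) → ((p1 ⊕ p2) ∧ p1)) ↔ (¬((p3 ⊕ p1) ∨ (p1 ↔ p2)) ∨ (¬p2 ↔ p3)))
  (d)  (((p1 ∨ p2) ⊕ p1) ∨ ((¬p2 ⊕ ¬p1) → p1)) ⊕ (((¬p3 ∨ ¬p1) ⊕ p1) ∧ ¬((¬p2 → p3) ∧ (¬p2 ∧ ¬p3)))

(b) fails at (0,0,1): the formula yields 0, F is 1.
(c) fails at (0,0,0): the formula yields 0, F is 1.
(d) fails at (0,0,0): the formula yields 0, F is 1.
That leaves (a). Evaluating it on every row reproduces the table of F exactly.

a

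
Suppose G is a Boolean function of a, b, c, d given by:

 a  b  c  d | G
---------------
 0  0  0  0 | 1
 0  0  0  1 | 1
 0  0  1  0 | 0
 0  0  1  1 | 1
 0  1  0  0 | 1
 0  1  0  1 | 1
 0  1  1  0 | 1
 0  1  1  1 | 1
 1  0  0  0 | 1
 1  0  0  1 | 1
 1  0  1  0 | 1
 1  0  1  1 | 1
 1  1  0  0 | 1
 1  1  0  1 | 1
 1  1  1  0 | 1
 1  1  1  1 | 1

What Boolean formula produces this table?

Only row (0,0,1,0) gives 0. So G is 1 everywhere except there — the complement of the minterm ¬a·¬b·c·¬d.

G(a, b, c, d) = NOT (((NOT a AND NOT b) AND c) AND NOT d)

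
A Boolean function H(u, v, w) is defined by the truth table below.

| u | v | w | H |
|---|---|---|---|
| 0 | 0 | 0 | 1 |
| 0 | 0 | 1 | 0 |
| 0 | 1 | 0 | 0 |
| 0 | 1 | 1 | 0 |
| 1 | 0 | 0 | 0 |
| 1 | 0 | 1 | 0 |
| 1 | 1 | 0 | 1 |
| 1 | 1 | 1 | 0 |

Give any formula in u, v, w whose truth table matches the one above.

H(u, v, w) = ((not u and not v) and not w) or ((u and v) and not w)

H=1 on 2 inputs: (0,0,0), (1,1,0). Reading each as a conjunction of literals (¬u·¬v·¬w, u·v·¬w) and taking the OR gives the canonical DNF.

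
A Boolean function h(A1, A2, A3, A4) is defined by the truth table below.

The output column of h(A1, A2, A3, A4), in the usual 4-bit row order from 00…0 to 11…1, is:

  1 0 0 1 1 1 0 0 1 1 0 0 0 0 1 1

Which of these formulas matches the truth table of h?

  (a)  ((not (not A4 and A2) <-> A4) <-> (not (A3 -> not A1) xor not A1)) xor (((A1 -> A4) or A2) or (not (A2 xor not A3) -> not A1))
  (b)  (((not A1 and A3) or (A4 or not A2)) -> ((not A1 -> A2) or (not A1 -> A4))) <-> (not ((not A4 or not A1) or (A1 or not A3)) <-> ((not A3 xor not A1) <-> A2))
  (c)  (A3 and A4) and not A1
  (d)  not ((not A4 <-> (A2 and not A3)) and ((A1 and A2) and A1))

b

(a) fails at (0,0,1,0): the formula yields 1, h is 0.
(c) fails at (0,0,0,0): the formula yields 0, h is 1.
(d) fails at (0,0,0,1): the formula yields 1, h is 0.
Only (b) survives; checking it on all 16 rows confirms it matches h.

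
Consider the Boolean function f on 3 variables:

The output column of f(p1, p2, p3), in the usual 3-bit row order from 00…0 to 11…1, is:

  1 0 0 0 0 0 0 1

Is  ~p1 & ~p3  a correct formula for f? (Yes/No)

No

Test each input against both f and the formula:
  p1=0, p2=0, p3=0: formula gives 1, f = 1 ✓
  p1=0, p2=0, p3=1: formula gives 0, f = 0 ✓
  p1=0, p2=1, p3=0: formula gives 1, but f = 0 ✗
A single disagreement suffices: at (0,1,0) they differ, so the formula does not compute f.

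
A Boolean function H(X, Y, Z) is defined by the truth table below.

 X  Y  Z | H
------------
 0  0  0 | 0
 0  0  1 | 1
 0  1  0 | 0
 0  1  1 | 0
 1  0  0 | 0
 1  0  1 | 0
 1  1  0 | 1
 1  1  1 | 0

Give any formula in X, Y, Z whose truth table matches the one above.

Collect the rows where H=1 — (0,0,1), (1,1,0) — and write one minterm per row: ¬X·¬Y·Z, X·Y·¬Z. Their union (logical OR) reproduces the table exactly.

H(X, Y, Z) = ((NOT X AND NOT Y) AND Z) OR ((X AND Y) AND NOT Z)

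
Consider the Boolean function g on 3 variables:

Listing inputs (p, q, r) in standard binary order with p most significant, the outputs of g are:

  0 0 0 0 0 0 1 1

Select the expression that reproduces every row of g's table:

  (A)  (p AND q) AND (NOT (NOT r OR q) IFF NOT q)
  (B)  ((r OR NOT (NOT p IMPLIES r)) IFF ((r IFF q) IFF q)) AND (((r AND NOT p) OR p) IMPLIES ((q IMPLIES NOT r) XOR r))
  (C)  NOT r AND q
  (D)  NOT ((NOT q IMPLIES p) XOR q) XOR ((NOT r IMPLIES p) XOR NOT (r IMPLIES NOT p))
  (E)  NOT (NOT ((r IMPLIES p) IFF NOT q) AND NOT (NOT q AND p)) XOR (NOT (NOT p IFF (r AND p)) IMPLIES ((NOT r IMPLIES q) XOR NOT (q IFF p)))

(B) fails at (0,1,1): the formula yields 1, g is 0.
(C) fails at (0,1,0): the formula yields 1, g is 0.
(D) fails at (0,0,0): the formula yields 1, g is 0.
(E) fails at (0,0,0): the formula yields 1, g is 0.
Only (A) survives; checking it on all 8 rows confirms it matches g.

A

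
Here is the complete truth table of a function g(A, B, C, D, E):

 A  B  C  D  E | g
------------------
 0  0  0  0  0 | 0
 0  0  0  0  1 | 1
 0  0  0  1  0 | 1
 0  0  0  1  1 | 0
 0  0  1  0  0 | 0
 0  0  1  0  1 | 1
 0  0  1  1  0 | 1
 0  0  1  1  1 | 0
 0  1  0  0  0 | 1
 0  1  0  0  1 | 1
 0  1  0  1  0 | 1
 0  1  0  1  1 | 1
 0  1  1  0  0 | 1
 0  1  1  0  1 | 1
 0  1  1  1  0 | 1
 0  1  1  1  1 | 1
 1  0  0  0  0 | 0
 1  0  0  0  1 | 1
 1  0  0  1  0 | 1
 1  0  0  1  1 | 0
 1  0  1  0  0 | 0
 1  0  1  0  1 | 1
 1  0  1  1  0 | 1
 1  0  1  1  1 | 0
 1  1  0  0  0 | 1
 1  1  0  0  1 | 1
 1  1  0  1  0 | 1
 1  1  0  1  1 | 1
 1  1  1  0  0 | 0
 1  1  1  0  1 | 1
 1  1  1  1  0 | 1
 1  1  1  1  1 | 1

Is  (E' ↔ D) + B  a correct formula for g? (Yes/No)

No

Check the formula against g row by row:
  A=0, B=0, C=0, D=0, E=0: formula gives 0, g = 0 ✓
  A=0, B=0, C=0, D=0, E=1: formula gives 1, g = 1 ✓
  A=0, B=0, C=0, D=1, E=0: formula gives 1, g = 1 ✓
  A=0, B=0, C=0, D=1, E=1: formula gives 0, g = 0 ✓
  …
  A=1, B=1, C=1, D=0, E=0: formula gives 1, but g = 0 ✗
A single disagreement suffices: at (1,1,1,0,0) they differ, so the formula does not compute g.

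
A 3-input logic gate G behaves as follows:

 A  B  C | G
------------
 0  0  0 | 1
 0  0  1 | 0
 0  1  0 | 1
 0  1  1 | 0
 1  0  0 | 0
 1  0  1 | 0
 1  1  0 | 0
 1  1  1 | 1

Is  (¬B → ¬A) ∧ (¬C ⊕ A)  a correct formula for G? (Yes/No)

Test each input against both G and the formula:
  A=0, B=0, C=0: formula gives 1, G = 1 ✓
  A=0, B=0, C=1: formula gives 0, G = 0 ✓
  A=0, B=1, C=0: formula gives 1, G = 1 ✓
  A=0, B=1, C=1: formula gives 0, G = 0 ✓
  A=1, B=0, C=0: formula gives 0, G = 0 ✓
  …and likewise for the remaining 3 rows.
Every row agrees, so the formula is equivalent.

Yes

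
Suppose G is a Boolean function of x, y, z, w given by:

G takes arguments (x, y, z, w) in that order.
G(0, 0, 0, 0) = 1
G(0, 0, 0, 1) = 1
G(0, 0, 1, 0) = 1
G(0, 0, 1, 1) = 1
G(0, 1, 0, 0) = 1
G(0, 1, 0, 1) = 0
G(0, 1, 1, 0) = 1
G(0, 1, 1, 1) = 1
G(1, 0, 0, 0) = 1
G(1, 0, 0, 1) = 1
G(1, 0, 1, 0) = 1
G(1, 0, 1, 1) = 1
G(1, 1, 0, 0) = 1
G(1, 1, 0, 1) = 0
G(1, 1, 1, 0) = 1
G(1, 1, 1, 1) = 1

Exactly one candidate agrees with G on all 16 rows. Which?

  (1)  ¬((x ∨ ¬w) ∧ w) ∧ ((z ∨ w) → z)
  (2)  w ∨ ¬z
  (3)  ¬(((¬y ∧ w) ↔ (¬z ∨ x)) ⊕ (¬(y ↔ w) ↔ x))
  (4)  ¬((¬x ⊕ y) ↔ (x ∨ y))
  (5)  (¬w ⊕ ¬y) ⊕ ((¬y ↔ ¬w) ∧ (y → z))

5

(1) fails at (0,0,0,1): the formula yields 0, G is 1.
(2) fails at (0,0,1,0): the formula yields 0, G is 1.
(3) fails at (0,0,0,0): the formula yields 0, G is 1.
(4) fails at (0,1,0,1): the formula yields 1, G is 0.
That leaves (5). Evaluating it on every row reproduces the table of G exactly.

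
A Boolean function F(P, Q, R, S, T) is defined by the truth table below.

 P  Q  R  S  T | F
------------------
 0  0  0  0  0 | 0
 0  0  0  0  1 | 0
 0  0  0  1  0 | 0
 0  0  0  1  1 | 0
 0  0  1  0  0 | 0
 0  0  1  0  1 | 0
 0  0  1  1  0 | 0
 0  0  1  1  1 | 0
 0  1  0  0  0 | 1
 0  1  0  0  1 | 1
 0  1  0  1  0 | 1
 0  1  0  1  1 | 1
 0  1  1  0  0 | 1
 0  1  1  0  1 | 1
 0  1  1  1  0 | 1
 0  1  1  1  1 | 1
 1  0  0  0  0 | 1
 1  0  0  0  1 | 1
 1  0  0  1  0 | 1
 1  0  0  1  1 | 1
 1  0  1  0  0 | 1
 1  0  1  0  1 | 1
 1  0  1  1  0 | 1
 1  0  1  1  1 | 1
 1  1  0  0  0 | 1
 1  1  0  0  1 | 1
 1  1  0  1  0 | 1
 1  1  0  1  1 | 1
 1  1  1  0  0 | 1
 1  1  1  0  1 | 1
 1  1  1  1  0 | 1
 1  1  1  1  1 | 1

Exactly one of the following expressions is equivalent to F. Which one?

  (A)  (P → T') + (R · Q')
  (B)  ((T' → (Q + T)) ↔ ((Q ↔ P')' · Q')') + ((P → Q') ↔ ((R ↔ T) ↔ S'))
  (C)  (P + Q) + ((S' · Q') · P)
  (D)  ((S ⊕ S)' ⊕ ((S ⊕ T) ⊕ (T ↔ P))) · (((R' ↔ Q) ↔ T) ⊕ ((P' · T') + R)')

(A): at (0,0,0,0,0) it gives 1, but F = 0 — eliminated.
(B): at (0,0,0,0,0) it gives 1, but F = 0 — eliminated.
(D): at (0,0,0,1,0) it gives 1, but F = 0 — eliminated.
That leaves (C). Evaluating it on every row reproduces the table of F exactly.

C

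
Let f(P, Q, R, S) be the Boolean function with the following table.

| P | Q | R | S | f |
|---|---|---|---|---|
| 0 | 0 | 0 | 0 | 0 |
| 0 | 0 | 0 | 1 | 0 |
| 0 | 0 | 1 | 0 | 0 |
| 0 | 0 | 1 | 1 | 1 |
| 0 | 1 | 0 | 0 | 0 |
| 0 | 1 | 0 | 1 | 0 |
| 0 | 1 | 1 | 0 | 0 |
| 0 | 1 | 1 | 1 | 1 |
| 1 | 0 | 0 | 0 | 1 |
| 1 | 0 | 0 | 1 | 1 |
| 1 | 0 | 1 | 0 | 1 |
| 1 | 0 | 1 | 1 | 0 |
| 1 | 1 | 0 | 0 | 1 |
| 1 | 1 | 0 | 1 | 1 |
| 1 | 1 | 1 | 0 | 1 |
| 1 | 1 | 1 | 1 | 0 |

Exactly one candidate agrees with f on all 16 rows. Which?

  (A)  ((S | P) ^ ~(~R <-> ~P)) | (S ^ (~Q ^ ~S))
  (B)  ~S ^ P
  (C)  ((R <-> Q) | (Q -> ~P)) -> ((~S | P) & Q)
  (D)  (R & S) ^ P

D

(A) fails at (0,0,0,1): the formula yields 1, f is 0.
(B) fails at (0,0,0,0): the formula yields 1, f is 0.
(C) fails at (0,0,1,1): the formula yields 0, f is 1.
That leaves (D). Evaluating it on every row reproduces the table of f exactly.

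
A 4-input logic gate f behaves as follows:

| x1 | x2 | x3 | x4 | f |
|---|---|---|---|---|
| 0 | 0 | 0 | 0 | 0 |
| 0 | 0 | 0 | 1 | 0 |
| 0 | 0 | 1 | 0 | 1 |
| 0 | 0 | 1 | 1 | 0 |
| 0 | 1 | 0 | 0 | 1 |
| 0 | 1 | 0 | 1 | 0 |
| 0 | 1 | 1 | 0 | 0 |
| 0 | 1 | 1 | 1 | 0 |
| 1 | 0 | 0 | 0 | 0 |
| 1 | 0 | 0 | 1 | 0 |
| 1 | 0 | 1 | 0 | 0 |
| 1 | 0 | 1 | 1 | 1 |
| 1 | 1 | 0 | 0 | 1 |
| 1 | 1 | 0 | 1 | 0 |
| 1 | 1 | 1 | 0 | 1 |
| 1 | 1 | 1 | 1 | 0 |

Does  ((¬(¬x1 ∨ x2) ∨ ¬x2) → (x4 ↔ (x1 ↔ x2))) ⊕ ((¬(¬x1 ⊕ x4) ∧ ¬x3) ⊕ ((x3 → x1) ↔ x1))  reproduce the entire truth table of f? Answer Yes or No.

No

Evaluate ((¬(¬x1 ∨ x2) ∨ ¬x2) → (x4 ↔ (x1 ↔ x2))) ⊕ ((¬(¬x1 ⊕ x4) ∧ ¬x3) ⊕ ((x3 → x1) ↔ x1)) on each row and compare to f:
  x1=0, x2=0, x3=0, x4=0: formula gives 0, f = 0 ✓
  x1=0, x2=0, x3=0, x4=1: formula gives 0, f = 0 ✓
  x1=0, x2=0, x3=1, x4=0: formula gives 1, f = 1 ✓
  x1=0, x2=0, x3=1, x4=1: formula gives 0, f = 0 ✓
  …
  x1=1, x2=0, x3=0, x4=0: formula gives 1, but f = 0 ✗
A single disagreement suffices: at (1,0,0,0) they differ, so the formula does not compute f.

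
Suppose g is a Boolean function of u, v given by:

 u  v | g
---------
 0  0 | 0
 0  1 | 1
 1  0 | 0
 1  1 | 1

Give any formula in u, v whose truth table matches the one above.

g(u, v) = (u' · v) + (u · v)

g=1 on 2 inputs: (0,1), (1,1). Reading each as a conjunction of literals (¬u·v, u·v) and taking the OR gives the canonical DNF.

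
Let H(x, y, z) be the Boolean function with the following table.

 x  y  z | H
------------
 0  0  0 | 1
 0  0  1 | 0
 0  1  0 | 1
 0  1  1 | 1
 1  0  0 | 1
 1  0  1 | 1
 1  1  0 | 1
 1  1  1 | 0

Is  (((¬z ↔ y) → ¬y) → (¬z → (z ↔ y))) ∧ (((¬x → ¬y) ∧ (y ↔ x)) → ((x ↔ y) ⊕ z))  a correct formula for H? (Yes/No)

Yes

Evaluate (((¬z ↔ y) → ¬y) → (¬z → (z ↔ y))) ∧ (((¬x → ¬y) ∧ (y ↔ x)) → ((x ↔ y) ⊕ z)) on each row and compare to H:
  x=0, y=0, z=0: formula gives 1, H = 1 ✓
  x=0, y=0, z=1: formula gives 0, H = 0 ✓
  x=0, y=1, z=0: formula gives 1, H = 1 ✓
  x=0, y=1, z=1: formula gives 1, H = 1 ✓
  x=1, y=0, z=0: formula gives 1, H = 1 ✓
  …and likewise for the remaining 3 rows.
No disagreement on any input; they are logically equivalent.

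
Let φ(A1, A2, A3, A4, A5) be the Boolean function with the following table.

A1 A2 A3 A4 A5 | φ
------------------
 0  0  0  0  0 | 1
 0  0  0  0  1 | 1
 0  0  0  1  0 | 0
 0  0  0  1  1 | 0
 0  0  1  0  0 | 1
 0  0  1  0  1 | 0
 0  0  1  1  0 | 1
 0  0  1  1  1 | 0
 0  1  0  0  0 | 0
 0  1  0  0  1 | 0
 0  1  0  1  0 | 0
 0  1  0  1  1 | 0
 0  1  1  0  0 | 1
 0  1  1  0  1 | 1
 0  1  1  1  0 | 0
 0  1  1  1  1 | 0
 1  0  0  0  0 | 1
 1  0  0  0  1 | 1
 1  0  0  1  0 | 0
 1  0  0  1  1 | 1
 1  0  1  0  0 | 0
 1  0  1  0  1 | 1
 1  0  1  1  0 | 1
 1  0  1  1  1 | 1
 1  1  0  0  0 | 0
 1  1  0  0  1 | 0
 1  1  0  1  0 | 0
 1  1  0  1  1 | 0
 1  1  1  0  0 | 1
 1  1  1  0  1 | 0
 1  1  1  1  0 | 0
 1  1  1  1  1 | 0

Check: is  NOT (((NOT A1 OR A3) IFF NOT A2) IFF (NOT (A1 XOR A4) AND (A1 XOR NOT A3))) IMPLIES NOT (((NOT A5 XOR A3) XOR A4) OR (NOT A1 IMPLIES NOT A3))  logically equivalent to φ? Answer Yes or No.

No

Test each input against both φ and the formula:
  A1=0, A2=0, A3=0, A4=0, A5=0: formula gives 1, φ = 1 ✓
  A1=0, A2=0, A3=0, A4=0, A5=1: formula gives 1, φ = 1 ✓
  A1=0, A2=0, A3=0, A4=1, A5=0: formula gives 0, φ = 0 ✓
  A1=0, A2=0, A3=0, A4=1, A5=1: formula gives 0, φ = 0 ✓
  …
  A1=0, A2=0, A3=1, A4=1, A5=0: formula gives 0, but φ = 1 ✗
Since they disagree at (0,0,1,1,0), the expression is not a correct formula for φ.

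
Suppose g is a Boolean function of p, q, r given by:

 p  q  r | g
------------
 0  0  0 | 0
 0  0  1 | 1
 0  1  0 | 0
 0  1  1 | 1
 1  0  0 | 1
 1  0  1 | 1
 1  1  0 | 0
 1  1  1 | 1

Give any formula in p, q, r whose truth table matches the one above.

There are just 3 zero rows: (0,0,0), (0,1,0), (1,1,0). Their minterms are ¬p·¬q·¬r, ¬p·q·¬r, p·q·¬r; the OR of those covers precisely the 0-outputs, and negating it yields g.

g(p, q, r) = ¬((((¬p ∧ ¬q) ∧ ¬r) ∨ ((¬p ∧ q) ∧ ¬r)) ∨ ((p ∧ q) ∧ ¬r))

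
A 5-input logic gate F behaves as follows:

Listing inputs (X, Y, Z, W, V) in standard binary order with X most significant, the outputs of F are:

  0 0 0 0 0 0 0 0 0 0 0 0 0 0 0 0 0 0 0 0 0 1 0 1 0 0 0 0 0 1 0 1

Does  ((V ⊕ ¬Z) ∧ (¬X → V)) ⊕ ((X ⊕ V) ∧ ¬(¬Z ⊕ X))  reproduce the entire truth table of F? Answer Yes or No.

Evaluate ((V ⊕ ¬Z) ∧ (¬X → V)) ⊕ ((X ⊕ V) ∧ ¬(¬Z ⊕ X)) on each row and compare to F:
  X=0, Y=0, Z=0, W=0, V=0: formula gives 0, F = 0 ✓
  X=0, Y=0, Z=0, W=0, V=1: formula gives 0, F = 0 ✓
  X=0, Y=0, Z=0, W=1, V=0: formula gives 0, F = 0 ✓
  X=0, Y=0, Z=0, W=1, V=1: formula gives 0, F = 0 ✓
  … (the remaining 28 rows also agree.)
No disagreement on any input; they are logically equivalent.

Yes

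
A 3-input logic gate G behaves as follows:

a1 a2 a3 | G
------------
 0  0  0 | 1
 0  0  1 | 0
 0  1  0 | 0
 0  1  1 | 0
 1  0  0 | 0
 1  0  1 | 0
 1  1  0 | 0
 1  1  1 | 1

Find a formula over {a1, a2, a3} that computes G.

G(a1, a2, a3) = ((not a1 and not a2) and not a3) or ((a1 and a2) and a3)

G=1 on 2 inputs: (0,0,0), (1,1,1). Reading each as a conjunction of literals (¬a1·¬a2·¬a3, a1·a2·a3) and taking the OR gives the canonical DNF.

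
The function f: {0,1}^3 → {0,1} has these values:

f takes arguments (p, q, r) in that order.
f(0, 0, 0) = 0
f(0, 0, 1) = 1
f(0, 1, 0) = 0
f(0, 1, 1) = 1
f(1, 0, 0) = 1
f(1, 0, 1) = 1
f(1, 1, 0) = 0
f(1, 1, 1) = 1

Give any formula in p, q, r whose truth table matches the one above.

f(p, q, r) = NOT ((((NOT p AND NOT q) AND NOT r) OR ((NOT p AND q) AND NOT r)) OR ((p AND q) AND NOT r))

f is 0 on only 3 rows — (0,0,0), (0,1,0), (1,1,0). Writing each as a minterm (¬p·¬q·¬r, ¬p·q·¬r, p·q·¬r) and OR-ing them characterizes exactly where f=0, so f is the negation of that disjunction.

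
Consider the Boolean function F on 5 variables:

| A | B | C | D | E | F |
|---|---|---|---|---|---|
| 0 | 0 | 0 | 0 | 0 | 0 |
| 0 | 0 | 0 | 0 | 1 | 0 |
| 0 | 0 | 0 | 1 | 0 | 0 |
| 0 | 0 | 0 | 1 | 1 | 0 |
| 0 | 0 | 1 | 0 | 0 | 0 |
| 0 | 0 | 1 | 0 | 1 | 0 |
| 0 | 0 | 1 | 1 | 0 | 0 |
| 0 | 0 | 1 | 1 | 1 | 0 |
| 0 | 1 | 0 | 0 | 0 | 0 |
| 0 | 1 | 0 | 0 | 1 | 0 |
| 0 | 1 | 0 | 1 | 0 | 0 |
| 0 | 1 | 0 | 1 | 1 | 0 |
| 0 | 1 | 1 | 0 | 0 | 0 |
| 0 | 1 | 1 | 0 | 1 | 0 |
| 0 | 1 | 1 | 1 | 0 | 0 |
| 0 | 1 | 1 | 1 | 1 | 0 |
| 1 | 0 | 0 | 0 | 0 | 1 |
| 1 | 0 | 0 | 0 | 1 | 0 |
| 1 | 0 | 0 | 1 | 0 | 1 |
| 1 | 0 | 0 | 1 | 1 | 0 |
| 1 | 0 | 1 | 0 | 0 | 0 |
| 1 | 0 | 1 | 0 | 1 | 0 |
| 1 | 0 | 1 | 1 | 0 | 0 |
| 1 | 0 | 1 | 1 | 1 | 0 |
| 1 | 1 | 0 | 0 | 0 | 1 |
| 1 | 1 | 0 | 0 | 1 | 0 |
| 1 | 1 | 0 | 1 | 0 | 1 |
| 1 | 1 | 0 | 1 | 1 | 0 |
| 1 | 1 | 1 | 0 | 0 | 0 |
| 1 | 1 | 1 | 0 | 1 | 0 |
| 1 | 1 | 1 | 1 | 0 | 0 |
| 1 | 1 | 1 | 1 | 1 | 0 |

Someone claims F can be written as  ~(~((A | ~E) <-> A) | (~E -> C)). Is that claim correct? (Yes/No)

Yes

Test each input against both F and the formula:
  A=0, B=0, C=0, D=0, E=0: formula gives 0, F = 0 ✓
  A=0, B=0, C=0, D=0, E=1: formula gives 0, F = 0 ✓
  A=0, B=0, C=0, D=1, E=0: formula gives 0, F = 0 ✓
  A=0, B=0, C=0, D=1, E=1: formula gives 0, F = 0 ✓
  … (the remaining 28 rows also agree.)
All 32 rows match — the expression computes F exactly.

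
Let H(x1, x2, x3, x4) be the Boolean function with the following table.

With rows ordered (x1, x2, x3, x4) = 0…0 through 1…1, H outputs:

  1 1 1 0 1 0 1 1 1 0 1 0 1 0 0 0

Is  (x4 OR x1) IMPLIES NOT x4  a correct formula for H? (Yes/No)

Test each input against both H and the formula:
  x1=0, x2=0, x3=0, x4=0: formula gives 1, H = 1 ✓
  x1=0, x2=0, x3=0, x4=1: formula gives 0, but H = 1 ✗
Since they disagree at (0,0,0,1), the expression is not a correct formula for H.

No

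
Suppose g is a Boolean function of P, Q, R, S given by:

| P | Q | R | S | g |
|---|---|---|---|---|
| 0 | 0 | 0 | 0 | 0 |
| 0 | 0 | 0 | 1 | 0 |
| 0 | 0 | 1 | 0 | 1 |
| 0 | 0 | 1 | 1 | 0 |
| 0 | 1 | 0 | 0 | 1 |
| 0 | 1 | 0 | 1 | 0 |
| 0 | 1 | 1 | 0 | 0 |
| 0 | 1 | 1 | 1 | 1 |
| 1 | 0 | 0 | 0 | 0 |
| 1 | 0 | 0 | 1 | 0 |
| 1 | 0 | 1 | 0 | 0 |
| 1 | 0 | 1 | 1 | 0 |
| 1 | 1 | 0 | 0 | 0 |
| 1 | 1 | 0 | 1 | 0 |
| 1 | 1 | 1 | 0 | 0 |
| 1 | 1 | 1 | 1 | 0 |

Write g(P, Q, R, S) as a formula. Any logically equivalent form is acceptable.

g(P, Q, R, S) = ((((~P & ~Q) & R) & ~S) | (((~P & Q) & ~R) & ~S)) | (((~P & Q) & R) & S)

g=1 on 3 inputs: (0,0,1,0), (0,1,0,0), (0,1,1,1). Reading each as a conjunction of literals (¬P·¬Q·R·¬S, ¬P·Q·¬R·¬S, ¬P·Q·R·S) and taking the OR gives the canonical DNF.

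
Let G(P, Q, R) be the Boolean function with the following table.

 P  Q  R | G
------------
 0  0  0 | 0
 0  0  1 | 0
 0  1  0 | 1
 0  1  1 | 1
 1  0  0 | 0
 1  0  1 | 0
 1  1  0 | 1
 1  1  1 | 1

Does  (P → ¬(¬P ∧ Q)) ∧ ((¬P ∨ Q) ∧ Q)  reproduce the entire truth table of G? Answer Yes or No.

Test each input against both G and the formula:
  P=0, Q=0, R=0: formula gives 0, G = 0 ✓
  P=0, Q=0, R=1: formula gives 0, G = 0 ✓
  P=0, Q=1, R=0: formula gives 1, G = 1 ✓
  P=0, Q=1, R=1: formula gives 1, G = 1 ✓
  P=1, Q=0, R=0: formula gives 0, G = 0 ✓
  … (the remaining 3 rows also agree.)
No disagreement on any input; they are logically equivalent.

Yes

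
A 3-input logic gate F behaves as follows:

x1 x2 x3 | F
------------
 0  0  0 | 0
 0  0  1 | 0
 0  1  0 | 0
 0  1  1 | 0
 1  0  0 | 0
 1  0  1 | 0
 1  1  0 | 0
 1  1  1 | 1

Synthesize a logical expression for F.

The output is 1 only when every input is 1 — the AND of all inputs.

F(x1, x2, x3) = (x1 · x2) · x3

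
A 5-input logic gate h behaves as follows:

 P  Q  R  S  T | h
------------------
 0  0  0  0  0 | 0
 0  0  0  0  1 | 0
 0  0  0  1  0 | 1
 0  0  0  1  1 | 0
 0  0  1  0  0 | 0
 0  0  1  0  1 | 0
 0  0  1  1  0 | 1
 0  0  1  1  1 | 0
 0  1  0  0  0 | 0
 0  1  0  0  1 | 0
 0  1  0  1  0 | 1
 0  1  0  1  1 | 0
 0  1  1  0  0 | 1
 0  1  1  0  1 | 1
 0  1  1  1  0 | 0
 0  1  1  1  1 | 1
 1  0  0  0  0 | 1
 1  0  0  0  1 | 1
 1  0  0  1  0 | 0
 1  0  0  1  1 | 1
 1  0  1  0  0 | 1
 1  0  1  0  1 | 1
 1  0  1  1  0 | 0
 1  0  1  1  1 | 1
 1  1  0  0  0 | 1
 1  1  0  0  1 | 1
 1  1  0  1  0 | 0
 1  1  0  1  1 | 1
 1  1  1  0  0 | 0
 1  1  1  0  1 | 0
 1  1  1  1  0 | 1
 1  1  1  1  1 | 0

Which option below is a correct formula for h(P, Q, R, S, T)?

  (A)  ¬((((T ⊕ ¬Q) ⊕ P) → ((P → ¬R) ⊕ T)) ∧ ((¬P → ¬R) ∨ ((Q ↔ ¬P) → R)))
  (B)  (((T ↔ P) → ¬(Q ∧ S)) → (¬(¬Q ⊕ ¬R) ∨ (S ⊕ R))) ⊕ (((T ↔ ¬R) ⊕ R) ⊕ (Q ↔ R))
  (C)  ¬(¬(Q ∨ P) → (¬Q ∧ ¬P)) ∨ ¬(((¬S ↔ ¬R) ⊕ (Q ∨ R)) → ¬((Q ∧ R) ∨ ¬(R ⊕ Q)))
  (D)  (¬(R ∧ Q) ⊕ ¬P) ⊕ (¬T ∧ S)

(A): at (0,0,0,1,0) it gives 0, but h = 1 — eliminated.
(B): at (0,0,0,0,1) it gives 1, but h = 0 — eliminated.
(C): at (0,0,0,0,0) it gives 1, but h = 0 — eliminated.
(D) is the remaining candidate, and it agrees with h on all 32 inputs.

D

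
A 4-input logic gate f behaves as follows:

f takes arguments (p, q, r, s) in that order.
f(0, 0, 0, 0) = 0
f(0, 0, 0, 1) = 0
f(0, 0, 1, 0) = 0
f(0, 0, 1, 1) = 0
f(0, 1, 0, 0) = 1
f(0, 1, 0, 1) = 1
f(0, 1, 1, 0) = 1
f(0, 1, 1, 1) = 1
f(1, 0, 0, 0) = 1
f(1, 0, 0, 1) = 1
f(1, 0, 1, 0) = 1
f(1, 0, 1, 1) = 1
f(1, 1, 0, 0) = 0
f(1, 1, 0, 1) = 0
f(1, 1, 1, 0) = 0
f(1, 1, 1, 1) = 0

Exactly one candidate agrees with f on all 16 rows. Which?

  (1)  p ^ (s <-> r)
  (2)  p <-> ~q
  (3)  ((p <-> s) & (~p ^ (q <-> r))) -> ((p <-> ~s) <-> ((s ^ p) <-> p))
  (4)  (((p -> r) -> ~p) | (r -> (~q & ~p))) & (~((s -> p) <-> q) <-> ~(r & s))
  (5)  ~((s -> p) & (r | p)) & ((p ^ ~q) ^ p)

2

(1): at (0,0,0,0) it gives 1, but f = 0 — eliminated.
(3): at (0,0,0,0) it gives 1, but f = 0 — eliminated.
(4): at (0,0,0,0) it gives 1, but f = 0 — eliminated.
(5): at (0,0,0,0) it gives 1, but f = 0 — eliminated.
(2) is the remaining candidate, and it agrees with f on all 16 inputs.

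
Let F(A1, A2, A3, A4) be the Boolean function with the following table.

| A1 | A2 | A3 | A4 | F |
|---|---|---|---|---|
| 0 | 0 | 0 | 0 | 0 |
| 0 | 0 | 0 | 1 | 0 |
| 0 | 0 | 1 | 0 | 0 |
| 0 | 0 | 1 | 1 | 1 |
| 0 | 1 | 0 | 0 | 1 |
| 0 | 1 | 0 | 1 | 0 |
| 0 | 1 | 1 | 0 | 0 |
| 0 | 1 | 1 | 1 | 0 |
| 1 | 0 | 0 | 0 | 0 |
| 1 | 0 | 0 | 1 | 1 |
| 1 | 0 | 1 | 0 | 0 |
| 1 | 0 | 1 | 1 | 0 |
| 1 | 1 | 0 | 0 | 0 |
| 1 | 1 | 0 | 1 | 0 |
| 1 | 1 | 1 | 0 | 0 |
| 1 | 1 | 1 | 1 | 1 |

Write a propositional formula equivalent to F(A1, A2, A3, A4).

F(A1, A2, A3, A4) = (((((¬A1 ∧ ¬A2) ∧ A3) ∧ A4) ∨ (((¬A1 ∧ A2) ∧ ¬A3) ∧ ¬A4)) ∨ (((A1 ∧ ¬A2) ∧ ¬A3) ∧ A4)) ∨ (((A1 ∧ A2) ∧ A3) ∧ A4)

F=1 on 4 inputs: (0,0,1,1), (0,1,0,0), (1,0,0,1), (1,1,1,1). Reading each as a conjunction of literals (¬A1·¬A2·A3·A4, ¬A1·A2·¬A3·¬A4, A1·¬A2·¬A3·A4, A1·A2·A3·A4) and taking the OR gives the canonical DNF.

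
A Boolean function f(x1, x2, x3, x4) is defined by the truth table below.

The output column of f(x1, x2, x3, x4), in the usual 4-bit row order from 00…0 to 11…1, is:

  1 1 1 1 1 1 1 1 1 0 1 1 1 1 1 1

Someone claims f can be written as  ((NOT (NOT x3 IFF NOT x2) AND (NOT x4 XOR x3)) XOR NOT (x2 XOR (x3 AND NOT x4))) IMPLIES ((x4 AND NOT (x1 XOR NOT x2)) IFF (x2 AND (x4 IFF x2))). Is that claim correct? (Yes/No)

Yes

Evaluate ((NOT (NOT x3 IFF NOT x2) AND (NOT x4 XOR x3)) XOR NOT (x2 XOR (x3 AND NOT x4))) IMPLIES ((x4 AND NOT (x1 XOR NOT x2)) IFF (x2 AND (x4 IFF x2))) on each row and compare to f:
  x1=0, x2=0, x3=0, x4=0: formula gives 1, f = 1 ✓
  x1=0, x2=0, x3=0, x4=1: formula gives 1, f = 1 ✓
  x1=0, x2=0, x3=1, x4=0: formula gives 1, f = 1 ✓
  x1=0, x2=0, x3=1, x4=1: formula gives 1, f = 1 ✓
  … (the remaining 12 rows also agree.)
Every row agrees, so the formula is equivalent.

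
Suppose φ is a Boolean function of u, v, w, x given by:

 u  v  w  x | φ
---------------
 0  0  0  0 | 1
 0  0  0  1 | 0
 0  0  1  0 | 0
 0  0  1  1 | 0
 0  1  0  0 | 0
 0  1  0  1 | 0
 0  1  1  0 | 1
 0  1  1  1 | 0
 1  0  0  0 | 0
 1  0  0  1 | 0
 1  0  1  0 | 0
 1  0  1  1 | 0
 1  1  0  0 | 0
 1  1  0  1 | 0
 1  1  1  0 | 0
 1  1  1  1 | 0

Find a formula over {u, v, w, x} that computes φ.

The 1-rows are (0,0,0,0), (0,1,1,0). Each contributes one minterm — ¬u·¬v·¬w·¬x; ¬u·v·w·¬x — and their disjunction is a sum-of-products form of φ.

φ(u, v, w, x) = (((¬u ∧ ¬v) ∧ ¬w) ∧ ¬x) ∨ (((¬u ∧ v) ∧ w) ∧ ¬x)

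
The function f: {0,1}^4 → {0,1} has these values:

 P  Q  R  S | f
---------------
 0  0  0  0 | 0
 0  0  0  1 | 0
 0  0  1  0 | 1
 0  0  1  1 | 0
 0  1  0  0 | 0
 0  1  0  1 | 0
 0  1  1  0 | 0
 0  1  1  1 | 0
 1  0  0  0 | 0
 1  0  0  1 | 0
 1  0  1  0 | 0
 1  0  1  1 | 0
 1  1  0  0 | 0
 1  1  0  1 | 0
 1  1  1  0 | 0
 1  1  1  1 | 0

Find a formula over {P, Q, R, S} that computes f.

f(P, Q, R, S) = ((P' · Q') · R) · S'

Only row (0,0,1,0) gives 1. That row's minterm ¬P·¬Q·R·¬S is f directly.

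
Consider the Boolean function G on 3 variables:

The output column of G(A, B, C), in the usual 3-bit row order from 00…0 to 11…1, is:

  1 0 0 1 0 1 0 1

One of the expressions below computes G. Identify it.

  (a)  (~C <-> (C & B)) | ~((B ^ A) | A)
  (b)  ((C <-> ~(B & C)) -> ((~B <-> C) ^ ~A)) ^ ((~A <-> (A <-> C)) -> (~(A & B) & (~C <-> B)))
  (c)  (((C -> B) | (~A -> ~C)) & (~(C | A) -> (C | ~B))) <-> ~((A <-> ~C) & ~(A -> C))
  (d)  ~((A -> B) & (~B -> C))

c

(a): at (0,0,1) it gives 1, but G = 0 — eliminated.
(b): at (0,0,1) it gives 1, but G = 0 — eliminated.
(d): at (0,1,1) it gives 0, but G = 1 — eliminated.
(c) is the remaining candidate, and it agrees with G on all 8 inputs.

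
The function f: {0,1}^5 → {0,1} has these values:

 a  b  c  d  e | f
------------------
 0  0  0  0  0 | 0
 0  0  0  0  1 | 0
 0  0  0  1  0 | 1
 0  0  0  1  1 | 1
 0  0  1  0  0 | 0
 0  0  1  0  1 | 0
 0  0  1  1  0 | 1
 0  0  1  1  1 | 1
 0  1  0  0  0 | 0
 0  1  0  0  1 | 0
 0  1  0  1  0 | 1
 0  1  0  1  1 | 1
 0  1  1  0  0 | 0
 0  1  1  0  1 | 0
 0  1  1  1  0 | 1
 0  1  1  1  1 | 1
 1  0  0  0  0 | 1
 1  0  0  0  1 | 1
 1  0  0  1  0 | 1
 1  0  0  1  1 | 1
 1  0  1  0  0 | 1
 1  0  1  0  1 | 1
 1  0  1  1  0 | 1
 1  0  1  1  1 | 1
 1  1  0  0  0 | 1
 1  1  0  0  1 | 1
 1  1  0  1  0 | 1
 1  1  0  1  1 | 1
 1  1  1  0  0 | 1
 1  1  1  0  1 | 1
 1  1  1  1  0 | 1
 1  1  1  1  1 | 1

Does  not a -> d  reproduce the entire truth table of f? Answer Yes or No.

Yes

Evaluate not a -> d on each row and compare to f:
  a=0, b=0, c=0, d=0, e=0: formula gives 0, f = 0 ✓
  a=0, b=0, c=0, d=0, e=1: formula gives 0, f = 0 ✓
  a=0, b=0, c=0, d=1, e=0: formula gives 1, f = 1 ✓
  a=0, b=0, c=0, d=1, e=1: formula gives 1, f = 1 ✓
  … (the remaining 28 rows also agree.)
All 32 rows match — the expression computes f exactly.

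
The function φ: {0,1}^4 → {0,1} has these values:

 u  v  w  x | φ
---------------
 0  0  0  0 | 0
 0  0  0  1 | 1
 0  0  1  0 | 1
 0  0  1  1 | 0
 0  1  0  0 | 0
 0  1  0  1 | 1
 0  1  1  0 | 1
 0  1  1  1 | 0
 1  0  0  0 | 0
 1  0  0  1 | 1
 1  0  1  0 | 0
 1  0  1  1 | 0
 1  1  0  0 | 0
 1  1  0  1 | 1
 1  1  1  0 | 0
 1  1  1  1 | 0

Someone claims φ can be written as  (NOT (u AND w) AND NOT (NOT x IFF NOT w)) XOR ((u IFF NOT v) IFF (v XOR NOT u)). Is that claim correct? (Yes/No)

Check the formula against φ row by row:
  u=0, v=0, w=0, x=0: formula gives 0, φ = 0 ✓
  u=0, v=0, w=0, x=1: formula gives 1, φ = 1 ✓
  u=0, v=0, w=1, x=0: formula gives 1, φ = 1 ✓
  u=0, v=0, w=1, x=1: formula gives 0, φ = 0 ✓
  …and likewise for the remaining 12 rows.
All 16 rows match — the expression computes φ exactly.

Yes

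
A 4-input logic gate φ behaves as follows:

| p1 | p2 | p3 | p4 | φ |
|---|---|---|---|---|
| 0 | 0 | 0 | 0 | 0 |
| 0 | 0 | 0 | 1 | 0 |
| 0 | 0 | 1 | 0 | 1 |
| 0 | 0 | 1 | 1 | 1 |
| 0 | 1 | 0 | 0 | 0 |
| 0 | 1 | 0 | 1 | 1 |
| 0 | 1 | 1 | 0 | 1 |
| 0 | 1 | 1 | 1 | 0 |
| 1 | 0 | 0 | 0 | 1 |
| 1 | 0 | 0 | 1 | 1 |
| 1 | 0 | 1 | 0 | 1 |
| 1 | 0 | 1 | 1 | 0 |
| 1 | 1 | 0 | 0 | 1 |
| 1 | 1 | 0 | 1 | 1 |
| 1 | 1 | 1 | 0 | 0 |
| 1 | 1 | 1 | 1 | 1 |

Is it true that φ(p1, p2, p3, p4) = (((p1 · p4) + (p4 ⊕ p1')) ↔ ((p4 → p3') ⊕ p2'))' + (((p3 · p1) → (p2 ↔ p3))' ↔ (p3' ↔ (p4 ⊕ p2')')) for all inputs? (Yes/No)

Check the formula against φ row by row:
  p1=0, p2=0, p3=0, p4=0: formula gives 1, but φ = 0 ✗
Since they disagree at (0,0,0,0), the expression is not a correct formula for φ.

No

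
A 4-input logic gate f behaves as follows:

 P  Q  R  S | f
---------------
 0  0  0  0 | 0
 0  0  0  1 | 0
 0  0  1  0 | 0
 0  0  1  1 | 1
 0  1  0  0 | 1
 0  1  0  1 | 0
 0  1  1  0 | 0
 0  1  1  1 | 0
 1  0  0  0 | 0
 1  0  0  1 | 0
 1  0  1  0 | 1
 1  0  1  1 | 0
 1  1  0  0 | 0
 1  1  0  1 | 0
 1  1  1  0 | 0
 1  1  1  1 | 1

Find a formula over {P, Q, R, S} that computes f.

The 1-rows are (0,0,1,1), (0,1,0,0), (1,0,1,0), (1,1,1,1). Each contributes one minterm — ¬P·¬Q·R·S; ¬P·Q·¬R·¬S; P·¬Q·R·¬S; P·Q·R·S — and their disjunction is a sum-of-products form of f.

f(P, Q, R, S) = (((((NOT P AND NOT Q) AND R) AND S) OR (((NOT P AND Q) AND NOT R) AND NOT S)) OR (((P AND NOT Q) AND R) AND NOT S)) OR (((P AND Q) AND R) AND S)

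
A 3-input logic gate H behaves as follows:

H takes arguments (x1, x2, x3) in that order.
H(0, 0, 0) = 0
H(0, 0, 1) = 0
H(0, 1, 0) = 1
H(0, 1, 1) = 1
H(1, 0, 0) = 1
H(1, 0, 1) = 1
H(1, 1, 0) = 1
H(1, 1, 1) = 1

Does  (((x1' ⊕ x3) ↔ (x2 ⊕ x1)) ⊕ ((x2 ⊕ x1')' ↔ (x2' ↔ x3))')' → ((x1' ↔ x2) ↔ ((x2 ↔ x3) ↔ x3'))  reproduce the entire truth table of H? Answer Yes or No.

Yes

Test each input against both H and the formula:
  x1=0, x2=0, x3=0: formula gives 0, H = 0 ✓
  x1=0, x2=0, x3=1: formula gives 0, H = 0 ✓
  x1=0, x2=1, x3=0: formula gives 1, H = 1 ✓
  x1=0, x2=1, x3=1: formula gives 1, H = 1 ✓
  x1=1, x2=0, x3=0: formula gives 1, H = 1 ✓
  … (the remaining 3 rows also agree.)
All 8 rows match — the expression computes H exactly.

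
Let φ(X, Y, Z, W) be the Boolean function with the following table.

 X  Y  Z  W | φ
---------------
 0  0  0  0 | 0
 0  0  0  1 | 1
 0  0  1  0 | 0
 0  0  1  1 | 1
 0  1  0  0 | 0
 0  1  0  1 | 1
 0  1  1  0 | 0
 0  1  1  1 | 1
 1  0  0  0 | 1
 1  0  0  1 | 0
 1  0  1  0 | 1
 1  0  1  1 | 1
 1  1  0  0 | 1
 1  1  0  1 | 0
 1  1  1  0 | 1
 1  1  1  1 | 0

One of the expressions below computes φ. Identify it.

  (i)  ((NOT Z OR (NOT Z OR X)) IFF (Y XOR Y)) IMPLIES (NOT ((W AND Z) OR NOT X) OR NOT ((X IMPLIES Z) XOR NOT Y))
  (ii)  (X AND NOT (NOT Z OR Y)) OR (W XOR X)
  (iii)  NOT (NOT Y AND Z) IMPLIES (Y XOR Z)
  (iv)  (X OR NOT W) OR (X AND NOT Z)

(i): at (0,0,0,0) it gives 1, but φ = 0 — eliminated.
(iii): at (0,0,0,1) it gives 0, but φ = 1 — eliminated.
(iv): at (0,0,0,0) it gives 1, but φ = 0 — eliminated.
Only (ii) survives; checking it on all 16 rows confirms it matches φ.

ii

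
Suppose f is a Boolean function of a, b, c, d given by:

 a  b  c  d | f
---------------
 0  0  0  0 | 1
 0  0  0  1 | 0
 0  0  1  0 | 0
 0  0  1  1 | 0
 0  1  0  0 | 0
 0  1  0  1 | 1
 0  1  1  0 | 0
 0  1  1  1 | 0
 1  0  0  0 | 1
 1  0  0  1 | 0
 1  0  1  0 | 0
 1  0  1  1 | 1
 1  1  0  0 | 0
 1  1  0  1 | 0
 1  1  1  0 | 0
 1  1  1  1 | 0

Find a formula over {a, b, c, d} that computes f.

The 1-rows are (0,0,0,0), (0,1,0,1), (1,0,0,0), (1,0,1,1). Each contributes one minterm — ¬a·¬b·¬c·¬d; ¬a·b·¬c·d; a·¬b·¬c·¬d; a·¬b·c·d — and their disjunction is a sum-of-products form of f.

f(a, b, c, d) = (((((a' · b') · c') · d') + (((a' · b) · c') · d)) + (((a · b') · c') · d')) + (((a · b') · c) · d)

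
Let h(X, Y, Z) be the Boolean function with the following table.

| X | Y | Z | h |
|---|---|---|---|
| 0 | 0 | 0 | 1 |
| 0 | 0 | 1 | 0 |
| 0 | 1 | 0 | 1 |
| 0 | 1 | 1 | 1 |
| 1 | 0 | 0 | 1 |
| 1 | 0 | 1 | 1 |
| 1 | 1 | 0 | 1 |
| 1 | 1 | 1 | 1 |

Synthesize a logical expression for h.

h(X, Y, Z) = ~((~X & ~Y) & Z)

h is 0 on exactly one input, (0,0,1), whose minterm is ¬X·¬Y·Z. So h is the negation of that single conjunction.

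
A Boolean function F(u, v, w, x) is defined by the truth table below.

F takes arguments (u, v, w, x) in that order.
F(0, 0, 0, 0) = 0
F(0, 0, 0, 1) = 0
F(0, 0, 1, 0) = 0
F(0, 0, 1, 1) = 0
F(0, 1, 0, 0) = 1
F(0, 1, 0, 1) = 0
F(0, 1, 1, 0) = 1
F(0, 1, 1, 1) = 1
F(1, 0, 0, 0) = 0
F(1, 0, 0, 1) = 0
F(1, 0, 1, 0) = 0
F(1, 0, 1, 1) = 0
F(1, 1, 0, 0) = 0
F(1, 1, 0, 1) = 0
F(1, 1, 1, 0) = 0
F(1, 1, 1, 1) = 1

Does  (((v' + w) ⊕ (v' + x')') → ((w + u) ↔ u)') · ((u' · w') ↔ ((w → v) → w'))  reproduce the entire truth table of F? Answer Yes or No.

Test each input against both F and the formula:
  u=0, v=0, w=0, x=0: formula gives 0, F = 0 ✓
  u=0, v=0, w=0, x=1: formula gives 0, F = 0 ✓
  u=0, v=0, w=1, x=0: formula gives 0, F = 0 ✓
  u=0, v=0, w=1, x=1: formula gives 0, F = 0 ✓
  … (the remaining 12 rows also agree.)
Every row agrees, so the formula is equivalent.

Yes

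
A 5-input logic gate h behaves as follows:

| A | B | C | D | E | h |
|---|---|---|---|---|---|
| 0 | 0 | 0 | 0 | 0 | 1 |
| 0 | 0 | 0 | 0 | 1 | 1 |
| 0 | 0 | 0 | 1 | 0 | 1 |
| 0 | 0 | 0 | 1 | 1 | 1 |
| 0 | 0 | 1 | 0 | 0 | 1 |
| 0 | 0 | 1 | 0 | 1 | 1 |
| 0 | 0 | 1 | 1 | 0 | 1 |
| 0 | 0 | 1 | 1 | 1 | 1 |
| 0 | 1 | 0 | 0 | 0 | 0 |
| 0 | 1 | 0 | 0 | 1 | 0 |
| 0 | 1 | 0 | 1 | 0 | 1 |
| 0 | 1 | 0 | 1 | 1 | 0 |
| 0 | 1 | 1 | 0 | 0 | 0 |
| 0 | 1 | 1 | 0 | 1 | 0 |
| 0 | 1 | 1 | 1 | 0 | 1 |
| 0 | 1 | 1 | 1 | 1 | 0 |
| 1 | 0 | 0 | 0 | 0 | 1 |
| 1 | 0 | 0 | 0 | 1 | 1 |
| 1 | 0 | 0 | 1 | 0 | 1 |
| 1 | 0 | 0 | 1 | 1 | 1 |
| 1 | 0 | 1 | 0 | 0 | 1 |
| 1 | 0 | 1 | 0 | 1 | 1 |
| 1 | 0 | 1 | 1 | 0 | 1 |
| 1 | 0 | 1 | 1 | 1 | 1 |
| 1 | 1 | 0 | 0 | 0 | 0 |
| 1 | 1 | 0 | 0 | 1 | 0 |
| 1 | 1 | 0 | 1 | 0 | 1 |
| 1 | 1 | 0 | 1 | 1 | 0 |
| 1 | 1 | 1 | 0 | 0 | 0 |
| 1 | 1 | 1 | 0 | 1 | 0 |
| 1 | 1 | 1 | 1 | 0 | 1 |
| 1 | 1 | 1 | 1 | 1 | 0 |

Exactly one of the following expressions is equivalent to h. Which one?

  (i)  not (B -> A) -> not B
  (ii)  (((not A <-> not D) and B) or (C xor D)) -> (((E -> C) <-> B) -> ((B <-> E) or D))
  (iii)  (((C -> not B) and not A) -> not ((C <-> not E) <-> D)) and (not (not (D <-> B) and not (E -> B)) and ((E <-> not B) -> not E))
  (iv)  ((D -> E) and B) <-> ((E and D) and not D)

iv

(i): at (0,1,0,1,0) it gives 0, but h = 1 — eliminated.
(ii): at (0,1,0,0,1) it gives 1, but h = 0 — eliminated.
(iii): at (0,0,0,0,0) it gives 0, but h = 1 — eliminated.
That leaves (iv). Evaluating it on every row reproduces the table of h exactly.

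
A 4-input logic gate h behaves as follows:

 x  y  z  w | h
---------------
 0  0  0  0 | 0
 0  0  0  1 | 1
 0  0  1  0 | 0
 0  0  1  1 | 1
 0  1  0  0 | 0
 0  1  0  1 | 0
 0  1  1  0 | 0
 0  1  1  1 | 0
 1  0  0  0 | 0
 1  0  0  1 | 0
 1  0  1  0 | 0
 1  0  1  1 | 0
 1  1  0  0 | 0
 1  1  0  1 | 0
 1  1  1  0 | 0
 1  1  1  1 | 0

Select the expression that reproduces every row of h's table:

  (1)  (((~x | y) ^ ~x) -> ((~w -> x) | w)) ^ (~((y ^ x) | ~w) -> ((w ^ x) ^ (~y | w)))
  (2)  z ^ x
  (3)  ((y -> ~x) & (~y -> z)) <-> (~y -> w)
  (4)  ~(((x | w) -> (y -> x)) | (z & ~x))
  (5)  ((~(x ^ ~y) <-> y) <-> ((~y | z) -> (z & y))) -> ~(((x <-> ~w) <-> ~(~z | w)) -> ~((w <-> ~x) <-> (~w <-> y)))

(2): at (0,0,0,1) it gives 0, but h = 1 — eliminated.
(3): at (0,0,0,0) it gives 1, but h = 0 — eliminated.
(4): at (0,0,0,1) it gives 0, but h = 1 — eliminated.
(5): at (0,0,0,0) it gives 1, but h = 0 — eliminated.
Only (1) survives; checking it on all 16 rows confirms it matches h.

1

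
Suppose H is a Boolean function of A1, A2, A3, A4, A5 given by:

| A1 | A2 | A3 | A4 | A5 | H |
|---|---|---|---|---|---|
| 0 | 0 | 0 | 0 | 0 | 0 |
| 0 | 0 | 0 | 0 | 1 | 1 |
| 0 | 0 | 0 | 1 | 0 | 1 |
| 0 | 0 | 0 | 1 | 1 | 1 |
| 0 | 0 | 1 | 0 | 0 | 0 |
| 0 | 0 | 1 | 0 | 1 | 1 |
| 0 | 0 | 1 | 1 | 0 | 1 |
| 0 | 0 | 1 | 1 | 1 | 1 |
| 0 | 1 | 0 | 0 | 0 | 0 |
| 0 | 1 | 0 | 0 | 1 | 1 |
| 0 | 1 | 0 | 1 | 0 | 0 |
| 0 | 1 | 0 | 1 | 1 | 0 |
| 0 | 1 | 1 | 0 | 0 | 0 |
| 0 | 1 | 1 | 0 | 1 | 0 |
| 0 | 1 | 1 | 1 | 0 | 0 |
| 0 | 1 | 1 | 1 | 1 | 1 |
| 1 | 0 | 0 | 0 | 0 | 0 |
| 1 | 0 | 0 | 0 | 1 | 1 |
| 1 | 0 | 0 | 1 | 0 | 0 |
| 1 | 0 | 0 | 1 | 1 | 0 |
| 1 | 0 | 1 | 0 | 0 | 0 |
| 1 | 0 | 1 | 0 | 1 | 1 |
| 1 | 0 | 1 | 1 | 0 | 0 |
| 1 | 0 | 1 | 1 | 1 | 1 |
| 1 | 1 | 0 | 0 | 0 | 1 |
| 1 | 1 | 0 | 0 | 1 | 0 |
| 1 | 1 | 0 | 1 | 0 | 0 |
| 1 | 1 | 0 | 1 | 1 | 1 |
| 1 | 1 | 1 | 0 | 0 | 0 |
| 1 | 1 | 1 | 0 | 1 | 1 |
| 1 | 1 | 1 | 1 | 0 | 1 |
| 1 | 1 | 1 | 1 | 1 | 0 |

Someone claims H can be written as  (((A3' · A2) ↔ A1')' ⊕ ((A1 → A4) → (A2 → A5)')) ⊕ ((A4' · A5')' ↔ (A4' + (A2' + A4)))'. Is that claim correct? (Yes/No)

No

Check the formula against H row by row:
  A1=0, A2=0, A3=0, A4=0, A5=0: formula gives 0, H = 0 ✓
  A1=0, A2=0, A3=0, A4=0, A5=1: formula gives 1, H = 1 ✓
  A1=0, A2=0, A3=0, A4=1, A5=0: formula gives 1, H = 1 ✓
  A1=0, A2=0, A3=0, A4=1, A5=1: formula gives 1, H = 1 ✓
  …
  A1=0, A2=1, A3=0, A4=0, A5=1: formula gives 0, but H = 1 ✗
A single disagreement suffices: at (0,1,0,0,1) they differ, so the formula does not compute H.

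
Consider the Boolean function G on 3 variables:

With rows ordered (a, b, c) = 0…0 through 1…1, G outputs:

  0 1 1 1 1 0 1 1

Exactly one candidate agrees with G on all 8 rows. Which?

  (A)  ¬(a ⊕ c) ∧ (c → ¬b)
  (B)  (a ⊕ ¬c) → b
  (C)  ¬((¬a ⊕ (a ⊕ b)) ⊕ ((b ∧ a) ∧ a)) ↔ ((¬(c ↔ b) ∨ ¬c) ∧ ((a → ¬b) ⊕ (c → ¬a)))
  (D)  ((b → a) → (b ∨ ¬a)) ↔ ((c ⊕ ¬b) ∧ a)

B

(A) disagrees with G on (0,0,0) (formula → 1, table → 0); rule it out.
(C) disagrees with G on (0,0,0) (formula → 1, table → 0); rule it out.
(D) disagrees with G on (0,0,1) (formula → 0, table → 1); rule it out.
Only (B) survives; checking it on all 8 rows confirms it matches G.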